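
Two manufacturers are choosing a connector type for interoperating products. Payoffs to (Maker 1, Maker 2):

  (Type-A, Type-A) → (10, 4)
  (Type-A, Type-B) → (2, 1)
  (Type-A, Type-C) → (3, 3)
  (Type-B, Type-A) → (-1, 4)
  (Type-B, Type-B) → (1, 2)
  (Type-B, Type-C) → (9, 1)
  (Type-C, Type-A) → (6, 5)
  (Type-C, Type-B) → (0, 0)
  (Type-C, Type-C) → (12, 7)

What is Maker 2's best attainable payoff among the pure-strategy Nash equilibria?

7

Both Type-A is a pure NE (Maker 1: 10 ≥ 6; Maker 2: 4 ≥ 3). Maker 2 gets 4.
Both Type-C is a pure NE (Maker 1: 12 ≥ 9; Maker 2: 7 ≥ 5). Maker 2 gets 7.
Every other cell has a profitable deviation for at least one player. Highest of {4, 7} is 7.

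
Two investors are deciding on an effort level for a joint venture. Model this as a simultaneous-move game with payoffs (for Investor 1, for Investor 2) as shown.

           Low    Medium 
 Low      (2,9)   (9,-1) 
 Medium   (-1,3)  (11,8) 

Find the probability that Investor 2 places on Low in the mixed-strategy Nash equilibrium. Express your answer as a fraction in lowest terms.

Investor 2's mix q on Low must make Investor 1 indifferent between Low and Medium.
Investor 1's payoff from Low: 2q + 9(1−q). From Medium: (-1)q + 11(1−q).
Set equal: 3q = 2(1−q) → q = 2/5.

2/5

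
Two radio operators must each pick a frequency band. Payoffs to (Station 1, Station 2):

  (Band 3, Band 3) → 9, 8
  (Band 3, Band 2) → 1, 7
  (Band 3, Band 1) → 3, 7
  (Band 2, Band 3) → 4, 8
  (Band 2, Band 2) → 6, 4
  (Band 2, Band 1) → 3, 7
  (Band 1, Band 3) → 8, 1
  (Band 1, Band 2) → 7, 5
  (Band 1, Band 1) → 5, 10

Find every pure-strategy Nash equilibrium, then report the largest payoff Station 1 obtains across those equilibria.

9

Both Band 3 is a pure NE (Station 1: 9 ≥ 8; Station 2: 8 ≥ 7). Station 1 gets 9.
Both Band 1 is a pure NE (Station 1: 5 ≥ 3; Station 2: 10 ≥ 5). Station 1 gets 5.
Every other cell has a profitable deviation for at least one player. Highest of {9, 5} is 9.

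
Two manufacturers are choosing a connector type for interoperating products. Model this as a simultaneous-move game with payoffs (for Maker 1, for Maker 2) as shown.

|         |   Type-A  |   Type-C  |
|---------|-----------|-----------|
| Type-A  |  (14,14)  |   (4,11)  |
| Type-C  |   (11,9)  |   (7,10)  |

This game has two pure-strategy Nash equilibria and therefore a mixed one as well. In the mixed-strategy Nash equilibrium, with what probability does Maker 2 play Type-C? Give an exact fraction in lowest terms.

1/2

Maker 2's mix q on Type-A must make Maker 1 indifferent between Type-A and Type-C.
Maker 1's payoff from Type-A: 14q + 4(1−q). From Type-C: 11q + 7(1−q).
Set equal: 3q = 3(1−q) → q = 3/6 = 1/2.
Probability on Type-C is 1 − 1/2 = 1/2.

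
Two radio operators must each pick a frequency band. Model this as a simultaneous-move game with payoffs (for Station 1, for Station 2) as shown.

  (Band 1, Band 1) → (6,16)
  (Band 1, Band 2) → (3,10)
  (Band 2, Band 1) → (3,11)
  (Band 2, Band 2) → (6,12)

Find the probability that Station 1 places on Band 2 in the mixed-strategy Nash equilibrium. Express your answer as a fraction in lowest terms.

Station 1's mix p on Band 1 must make Station 2 indifferent between Band 1 and Band 2.
Station 2's payoff from Band 1: 16p + 11(1−p). From Band 2: 10p + 12(1−p).
Set equal: 6p = 1(1−p) → p = 1/7.
Probability on Band 2 is 1 − 1/7 = 6/7.

6/7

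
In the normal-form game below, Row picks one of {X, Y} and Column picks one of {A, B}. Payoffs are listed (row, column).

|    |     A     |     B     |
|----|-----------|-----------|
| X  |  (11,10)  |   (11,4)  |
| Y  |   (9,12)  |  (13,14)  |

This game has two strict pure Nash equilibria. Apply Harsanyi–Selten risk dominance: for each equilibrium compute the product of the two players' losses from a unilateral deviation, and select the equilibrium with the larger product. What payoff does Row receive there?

At (X, A): Row loses 11 − 9 = 2 by deviating; Column loses 10 − 4 = 6. Product = 2·6 = 12.
At (Y, B): Row loses 13 − 11 = 2 by deviating; Column loses 14 − 12 = 2. Product = 2·2 = 4.
12 > 4, so (X, A) is risk-dominant. Row's payoff there is 11.

11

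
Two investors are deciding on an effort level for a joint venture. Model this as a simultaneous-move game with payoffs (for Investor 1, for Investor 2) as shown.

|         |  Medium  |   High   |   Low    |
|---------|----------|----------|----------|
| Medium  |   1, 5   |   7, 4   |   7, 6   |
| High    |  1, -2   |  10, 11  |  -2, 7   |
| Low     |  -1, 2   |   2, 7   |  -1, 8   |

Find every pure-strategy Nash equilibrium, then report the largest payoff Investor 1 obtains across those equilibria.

(Medium, Low) is a pure NE (Investor 1: 7 ≥ -1; Investor 2: 6 ≥ 5). Investor 1 gets 7.
Both High is a pure NE (Investor 1: 10 ≥ 7; Investor 2: 11 ≥ 7). Investor 1 gets 10.
Every other cell has a profitable deviation for at least one player. Highest of {7, 10} is 10.

10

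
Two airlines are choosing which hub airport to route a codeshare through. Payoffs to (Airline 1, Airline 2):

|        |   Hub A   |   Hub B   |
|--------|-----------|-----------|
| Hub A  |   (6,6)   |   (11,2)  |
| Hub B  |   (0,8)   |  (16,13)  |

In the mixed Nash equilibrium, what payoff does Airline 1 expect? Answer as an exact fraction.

96/11

Airline 2 mixes with probability q on Hub A, chosen so Airline 1 is indifferent: 6q + 11(1−q) = 0q + 16(1−q) gives q = 5/11.
Airline 1's expected payoff (from either row, since indifferent) is 6·5/11 + 11·6/11 = 96/11.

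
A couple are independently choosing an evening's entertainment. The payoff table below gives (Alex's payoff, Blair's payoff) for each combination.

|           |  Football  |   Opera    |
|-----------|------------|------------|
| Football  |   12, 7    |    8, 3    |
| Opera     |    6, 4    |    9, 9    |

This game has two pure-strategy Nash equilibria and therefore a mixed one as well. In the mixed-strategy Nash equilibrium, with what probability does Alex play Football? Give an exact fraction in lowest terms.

Alex's mix p on Football must make Blair indifferent between Football and Opera.
Blair's payoff from Football: 7p + 4(1−p). From Opera: 3p + 9(1−p).
Set equal: 4p = 5(1−p) → p = 5/9.

5/9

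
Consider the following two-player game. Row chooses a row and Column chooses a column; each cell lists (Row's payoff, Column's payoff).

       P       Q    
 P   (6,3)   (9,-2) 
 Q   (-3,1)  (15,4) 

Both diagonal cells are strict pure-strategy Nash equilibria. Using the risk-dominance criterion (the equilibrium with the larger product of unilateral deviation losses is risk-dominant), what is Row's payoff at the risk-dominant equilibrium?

At both P: Row loses 6 − (-3) = 9 by deviating; Column loses 3 − (-2) = 5. Product = 9·5 = 45.
At both Q: Row loses 15 − 9 = 6 by deviating; Column loses 4 − 1 = 3. Product = 6·3 = 18.
45 > 18, so both P is risk-dominant. Row's payoff there is 6.

6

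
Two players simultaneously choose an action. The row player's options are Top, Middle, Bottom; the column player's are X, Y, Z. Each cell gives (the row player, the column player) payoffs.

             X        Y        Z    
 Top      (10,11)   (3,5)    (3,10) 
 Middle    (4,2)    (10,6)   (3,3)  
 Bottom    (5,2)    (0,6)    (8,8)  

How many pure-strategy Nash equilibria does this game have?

(Top, X): the row player gets 10 (best alternative 5); the column player gets 11 (best alternative 10). Neither deviates — NE.
(Middle, Y): the row player gets 10 (best alternative 3); the column player gets 6 (best alternative 3). Neither deviates — NE.
(Bottom, Z): the row player gets 8 (best alternative 3); the column player gets 8 (best alternative 6). Neither deviates — NE.
(Middle, Z) is not a NE: the row player would switch to Bottom (8 > 3).
No other cell survives both best-response checks, so there are 3 pure NE.

3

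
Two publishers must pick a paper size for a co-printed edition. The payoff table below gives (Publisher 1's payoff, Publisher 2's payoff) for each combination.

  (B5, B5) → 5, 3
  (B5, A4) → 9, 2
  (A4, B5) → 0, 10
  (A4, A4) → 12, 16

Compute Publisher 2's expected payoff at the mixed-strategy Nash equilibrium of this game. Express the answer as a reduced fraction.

4

Publisher 1 mixes with probability p on B5, chosen so Publisher 2 is indifferent: 3p + 10(1−p) = 2p + 16(1−p) gives p = 6/7.
Publisher 2's expected payoff is 3·6/7 + 10·1/7 = 4.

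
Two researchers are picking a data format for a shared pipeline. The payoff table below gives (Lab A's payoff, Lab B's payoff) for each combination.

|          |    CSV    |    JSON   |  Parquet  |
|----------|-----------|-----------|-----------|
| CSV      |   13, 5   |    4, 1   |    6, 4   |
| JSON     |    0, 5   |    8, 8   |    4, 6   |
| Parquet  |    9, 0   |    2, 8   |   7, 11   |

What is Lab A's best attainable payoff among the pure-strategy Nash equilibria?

Both CSV is a pure NE (Lab A: 13 ≥ 9; Lab B: 5 ≥ 4). Lab A gets 13.
Both JSON is a pure NE (Lab A: 8 ≥ 4; Lab B: 8 ≥ 6). Lab A gets 8.
Both Parquet is a pure NE (Lab A: 7 ≥ 6; Lab B: 11 ≥ 8). Lab A gets 7.
Every other cell has a profitable deviation for at least one player. Highest of {13, 8, 7} is 13.

13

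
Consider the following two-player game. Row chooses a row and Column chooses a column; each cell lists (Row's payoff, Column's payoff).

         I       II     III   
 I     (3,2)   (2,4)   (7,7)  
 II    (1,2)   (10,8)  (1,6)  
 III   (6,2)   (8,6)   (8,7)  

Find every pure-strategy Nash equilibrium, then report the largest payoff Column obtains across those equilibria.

Both II is a pure NE (Row: 10 ≥ 8; Column: 8 ≥ 6). Column gets 8.
Both III is a pure NE (Row: 8 ≥ 7; Column: 7 ≥ 6). Column gets 7.
Every other cell has a profitable deviation for at least one player. Highest of {8, 7} is 8.

8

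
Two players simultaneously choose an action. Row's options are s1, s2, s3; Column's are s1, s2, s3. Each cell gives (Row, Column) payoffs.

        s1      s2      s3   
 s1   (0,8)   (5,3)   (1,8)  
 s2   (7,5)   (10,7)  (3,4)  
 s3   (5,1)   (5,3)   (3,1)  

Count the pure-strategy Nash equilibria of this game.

Both s2: Row gets 10 (best alternative 5); Column gets 7 (best alternative 5). Neither deviates — NE.
Both s3 is not a NE: Column would switch to s2 (3 > 1).
No other cell survives both best-response checks, so there is 1 pure NE.

1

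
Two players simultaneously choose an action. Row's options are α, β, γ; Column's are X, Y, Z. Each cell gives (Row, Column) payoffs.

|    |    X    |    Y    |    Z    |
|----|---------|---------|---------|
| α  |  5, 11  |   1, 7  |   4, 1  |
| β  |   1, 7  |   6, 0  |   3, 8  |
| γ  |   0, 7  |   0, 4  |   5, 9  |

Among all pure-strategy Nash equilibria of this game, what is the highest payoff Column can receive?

11

(α, X) is a pure NE (Row: 5 ≥ 1; Column: 11 ≥ 7). Column gets 11.
(γ, Z) is a pure NE (Row: 5 ≥ 4; Column: 9 ≥ 7). Column gets 9.
Every other cell has a profitable deviation for at least one player. Highest of {11, 9} is 11.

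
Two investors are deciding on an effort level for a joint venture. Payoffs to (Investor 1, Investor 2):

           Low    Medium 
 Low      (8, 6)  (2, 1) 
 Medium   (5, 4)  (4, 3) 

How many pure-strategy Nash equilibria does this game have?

Both Low: Investor 1 gets 8 (best alternative 5); Investor 2 gets 6 (best alternative 1). Neither deviates — NE.
Both Medium is not a NE: Investor 2 would switch to Low (4 > 3).
No other cell survives both best-response checks, so there is 1 pure NE.

1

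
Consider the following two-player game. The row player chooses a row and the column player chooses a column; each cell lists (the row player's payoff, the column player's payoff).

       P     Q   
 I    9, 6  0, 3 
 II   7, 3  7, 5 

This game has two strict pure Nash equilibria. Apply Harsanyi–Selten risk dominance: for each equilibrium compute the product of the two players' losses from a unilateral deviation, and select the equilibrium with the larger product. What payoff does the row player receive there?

7

At (I, P): the row player loses 9 − 7 = 2 by deviating; the column player loses 6 − 3 = 3. Product = 2·3 = 6.
At (II, Q): the row player loses 7 − 0 = 7 by deviating; the column player loses 5 − 3 = 2. Product = 7·2 = 14.
14 > 6, so (II, Q) is risk-dominant. The row player's payoff there is 7.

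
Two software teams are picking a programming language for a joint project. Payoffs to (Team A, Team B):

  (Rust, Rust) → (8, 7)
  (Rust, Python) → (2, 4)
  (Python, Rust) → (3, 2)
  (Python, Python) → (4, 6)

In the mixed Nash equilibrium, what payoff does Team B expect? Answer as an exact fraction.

Team A mixes with probability p on Rust, chosen so Team B is indifferent: 7p + 2(1−p) = 4p + 6(1−p) gives p = 4/7.
Team B's expected payoff is 7·4/7 + 2·3/7 = 34/7.

34/7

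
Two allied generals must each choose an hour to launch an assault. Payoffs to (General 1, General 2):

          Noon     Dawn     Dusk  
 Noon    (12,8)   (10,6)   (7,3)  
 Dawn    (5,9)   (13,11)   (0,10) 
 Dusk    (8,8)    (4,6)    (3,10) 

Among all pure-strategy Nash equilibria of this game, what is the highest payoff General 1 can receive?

13

Both Noon is a pure NE (General 1: 12 ≥ 8; General 2: 8 ≥ 6). General 1 gets 12.
Both Dawn is a pure NE (General 1: 13 ≥ 10; General 2: 11 ≥ 10). General 1 gets 13.
Every other cell has a profitable deviation for at least one player. Highest of {12, 13} is 13.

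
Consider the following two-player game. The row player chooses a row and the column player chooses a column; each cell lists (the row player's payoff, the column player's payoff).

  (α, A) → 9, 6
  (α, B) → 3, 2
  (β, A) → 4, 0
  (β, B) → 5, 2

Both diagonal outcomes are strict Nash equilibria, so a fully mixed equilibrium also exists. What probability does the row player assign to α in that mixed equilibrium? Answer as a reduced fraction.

The row player's mix p on α must make the column player indifferent between A and B.
The column player's payoff from A: 6p + 0(1−p). From B: 2p + 2(1−p).
Set equal: 4p = 2(1−p) → p = 2/6 = 1/3.

1/3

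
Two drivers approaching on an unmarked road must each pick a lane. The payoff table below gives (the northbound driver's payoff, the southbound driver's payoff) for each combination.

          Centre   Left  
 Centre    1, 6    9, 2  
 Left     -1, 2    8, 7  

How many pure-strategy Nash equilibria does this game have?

Both Centre: the northbound driver gets 1 (best alternative -1); the southbound driver gets 6 (best alternative 2). Neither deviates — NE.
Both Left is not a NE: the northbound driver would switch to Centre (9 > 8).
No other cell survives both best-response checks, so there is 1 pure NE.

1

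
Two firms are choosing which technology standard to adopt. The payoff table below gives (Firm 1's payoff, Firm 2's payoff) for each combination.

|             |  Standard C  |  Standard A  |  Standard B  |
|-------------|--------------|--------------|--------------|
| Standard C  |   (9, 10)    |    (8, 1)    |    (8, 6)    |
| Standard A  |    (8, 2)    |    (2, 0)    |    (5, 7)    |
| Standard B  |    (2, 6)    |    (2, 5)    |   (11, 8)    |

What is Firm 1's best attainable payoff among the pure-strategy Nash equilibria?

11

Both Standard C is a pure NE (Firm 1: 9 ≥ 8; Firm 2: 10 ≥ 6). Firm 1 gets 9.
Both Standard B is a pure NE (Firm 1: 11 ≥ 8; Firm 2: 8 ≥ 6). Firm 1 gets 11.
Every other cell has a profitable deviation for at least one player. Highest of {9, 11} is 11.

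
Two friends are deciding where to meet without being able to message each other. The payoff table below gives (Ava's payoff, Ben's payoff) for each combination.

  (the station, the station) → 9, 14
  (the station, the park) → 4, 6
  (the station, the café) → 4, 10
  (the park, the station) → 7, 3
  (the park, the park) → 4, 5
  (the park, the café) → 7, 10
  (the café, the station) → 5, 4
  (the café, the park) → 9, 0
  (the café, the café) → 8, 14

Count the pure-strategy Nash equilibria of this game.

Both the station: Ava gets 9 (best alternative 7); Ben gets 14 (best alternative 10). Neither deviates — NE.
Both the café: Ava gets 8 (best alternative 7); Ben gets 14 (best alternative 4). Neither deviates — NE.
Both the park is not a NE: Ava would switch to the café (9 > 4).
No other cell survives both best-response checks, so there are 2 pure NE.

2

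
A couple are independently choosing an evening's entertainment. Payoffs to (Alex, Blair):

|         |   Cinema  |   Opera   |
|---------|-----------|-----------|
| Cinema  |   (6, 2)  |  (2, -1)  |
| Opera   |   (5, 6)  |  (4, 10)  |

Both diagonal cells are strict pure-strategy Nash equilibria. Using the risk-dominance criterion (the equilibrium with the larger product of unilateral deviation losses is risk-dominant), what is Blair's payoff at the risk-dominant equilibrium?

At both Cinema: Alex loses 6 − 5 = 1 by deviating; Blair loses 2 − (-1) = 3. Product = 1·3 = 3.
At both Opera: Alex loses 4 − 2 = 2 by deviating; Blair loses 10 − 6 = 4. Product = 2·4 = 8.
8 > 3, so both Opera is risk-dominant. Blair's payoff there is 10.

10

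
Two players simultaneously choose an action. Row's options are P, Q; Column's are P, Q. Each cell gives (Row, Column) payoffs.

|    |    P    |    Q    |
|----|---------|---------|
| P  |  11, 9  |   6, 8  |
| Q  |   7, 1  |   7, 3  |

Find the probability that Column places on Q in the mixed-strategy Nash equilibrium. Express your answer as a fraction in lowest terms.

4/5

Column's mix q on P must make Row indifferent between P and Q.
Row's payoff from P: 11q + 6(1−q). From Q: 7q + 7(1−q).
Set equal: 4q = 1(1−q) → q = 1/5.
Probability on Q is 1 − 1/5 = 4/5.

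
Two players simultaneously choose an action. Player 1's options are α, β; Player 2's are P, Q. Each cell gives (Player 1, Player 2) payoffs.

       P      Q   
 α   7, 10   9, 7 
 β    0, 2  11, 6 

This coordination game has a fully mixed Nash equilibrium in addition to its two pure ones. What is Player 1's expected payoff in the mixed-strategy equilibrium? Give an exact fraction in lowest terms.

77/9

Player 2 mixes with probability q on P, chosen so Player 1 is indifferent: 7q + 9(1−q) = 0q + 11(1−q) gives q = 2/9.
Player 1's expected payoff (from either row, since indifferent) is 7·2/9 + 9·7/9 = 77/9.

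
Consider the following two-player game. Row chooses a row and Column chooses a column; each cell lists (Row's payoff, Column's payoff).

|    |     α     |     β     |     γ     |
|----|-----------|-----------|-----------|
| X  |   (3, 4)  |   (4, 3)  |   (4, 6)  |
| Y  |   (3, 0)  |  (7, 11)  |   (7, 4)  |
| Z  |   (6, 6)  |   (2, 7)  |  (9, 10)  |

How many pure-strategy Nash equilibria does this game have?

(Y, β): Row gets 7 (best alternative 4); Column gets 11 (best alternative 4). Neither deviates — NE.
(Z, γ): Row gets 9 (best alternative 7); Column gets 10 (best alternative 7). Neither deviates — NE.
(X, α) is not a NE: Row would switch to Z (6 > 3).
No other cell survives both best-response checks, so there are 2 pure NE.

2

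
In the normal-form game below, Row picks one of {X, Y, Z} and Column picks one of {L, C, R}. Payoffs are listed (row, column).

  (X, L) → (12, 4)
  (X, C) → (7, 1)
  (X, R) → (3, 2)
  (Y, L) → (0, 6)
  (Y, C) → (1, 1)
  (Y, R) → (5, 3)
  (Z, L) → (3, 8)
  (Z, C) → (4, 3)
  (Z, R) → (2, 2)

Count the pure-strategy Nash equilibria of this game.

(X, L): Row gets 12 (best alternative 3); Column gets 4 (best alternative 2). Neither deviates — NE.
(Y, C) is not a NE: Row would switch to X (7 > 1).
No other cell survives both best-response checks, so there is 1 pure NE.

1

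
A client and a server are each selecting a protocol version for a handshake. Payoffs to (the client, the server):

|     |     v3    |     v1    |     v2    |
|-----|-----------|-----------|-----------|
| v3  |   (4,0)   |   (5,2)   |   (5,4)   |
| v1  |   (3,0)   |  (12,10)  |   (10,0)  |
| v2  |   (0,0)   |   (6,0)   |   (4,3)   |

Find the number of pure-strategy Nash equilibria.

Both v1: the client gets 12 (best alternative 6); the server gets 10 (best alternative 0). Neither deviates — NE.
Both v3 is not a NE: the server would switch to v2 (4 > 0).
No other cell survives both best-response checks, so there is 1 pure NE.

1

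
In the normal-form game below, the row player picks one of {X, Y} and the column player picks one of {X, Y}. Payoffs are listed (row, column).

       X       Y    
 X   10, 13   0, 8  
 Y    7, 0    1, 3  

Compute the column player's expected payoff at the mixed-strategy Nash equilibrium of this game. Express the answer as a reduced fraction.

The row player mixes with probability p on X, chosen so the column player is indifferent: 13p + 0(1−p) = 8p + 3(1−p) gives p = 3/8.
The column player's expected payoff is 13·3/8 + 0·5/8 = 39/8.

39/8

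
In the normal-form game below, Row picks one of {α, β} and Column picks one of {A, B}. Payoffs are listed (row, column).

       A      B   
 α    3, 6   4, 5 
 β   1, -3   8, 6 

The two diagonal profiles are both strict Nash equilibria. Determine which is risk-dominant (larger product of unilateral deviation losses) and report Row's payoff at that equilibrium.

8

At (α, A): Row loses 3 − 1 = 2 by deviating; Column loses 6 − 5 = 1. Product = 2·1 = 2.
At (β, B): Row loses 8 − 4 = 4 by deviating; Column loses 6 − (-3) = 9. Product = 4·9 = 36.
36 > 2, so (β, B) is risk-dominant. Row's payoff there is 8.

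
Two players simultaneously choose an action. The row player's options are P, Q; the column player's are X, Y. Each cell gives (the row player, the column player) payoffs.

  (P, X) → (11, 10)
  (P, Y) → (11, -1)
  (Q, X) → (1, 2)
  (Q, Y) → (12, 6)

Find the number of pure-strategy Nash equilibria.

(P, X): the row player gets 11 (best alternative 1); the column player gets 10 (best alternative -1). Neither deviates — NE.
(Q, Y): the row player gets 12 (best alternative 11); the column player gets 6 (best alternative 2). Neither deviates — NE.
(P, Y) is not a NE: the row player would switch to Q (12 > 11).
No other cell survives both best-response checks, so there are 2 pure NE.

2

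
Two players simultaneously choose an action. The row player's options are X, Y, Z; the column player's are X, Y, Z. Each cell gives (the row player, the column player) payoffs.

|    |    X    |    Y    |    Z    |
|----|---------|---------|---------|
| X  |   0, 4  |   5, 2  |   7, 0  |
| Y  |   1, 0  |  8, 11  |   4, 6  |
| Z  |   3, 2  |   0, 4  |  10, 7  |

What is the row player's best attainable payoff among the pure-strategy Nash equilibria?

10

Both Y is a pure NE (the row player: 8 ≥ 5; the column player: 11 ≥ 6). The row player gets 8.
Both Z is a pure NE (the row player: 10 ≥ 7; the column player: 7 ≥ 4). The row player gets 10.
Every other cell has a profitable deviation for at least one player. Highest of {8, 10} is 10.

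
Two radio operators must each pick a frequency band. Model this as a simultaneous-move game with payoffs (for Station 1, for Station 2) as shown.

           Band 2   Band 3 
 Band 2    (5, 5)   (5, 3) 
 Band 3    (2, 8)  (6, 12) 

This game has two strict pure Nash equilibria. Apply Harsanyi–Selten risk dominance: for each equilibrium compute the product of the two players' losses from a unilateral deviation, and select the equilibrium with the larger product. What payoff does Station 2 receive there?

5

At both Band 2: Station 1 loses 5 − 2 = 3 by deviating; Station 2 loses 5 − 3 = 2. Product = 3·2 = 6.
At both Band 3: Station 1 loses 6 − 5 = 1 by deviating; Station 2 loses 12 − 8 = 4. Product = 1·4 = 4.
6 > 4, so both Band 2 is risk-dominant. Station 2's payoff there is 5.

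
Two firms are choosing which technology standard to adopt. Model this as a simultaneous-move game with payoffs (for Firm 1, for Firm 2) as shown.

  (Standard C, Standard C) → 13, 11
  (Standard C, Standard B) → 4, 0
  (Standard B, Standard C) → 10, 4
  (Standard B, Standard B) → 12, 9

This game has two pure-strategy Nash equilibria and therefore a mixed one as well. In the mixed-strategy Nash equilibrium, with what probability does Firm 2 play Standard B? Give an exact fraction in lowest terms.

Firm 2's mix q on Standard C must make Firm 1 indifferent between Standard C and Standard B.
Firm 1's payoff from Standard C: 13q + 4(1−q). From Standard B: 10q + 12(1−q).
Set equal: 3q = 8(1−q) → q = 8/11.
Probability on Standard B is 1 − 8/11 = 3/11.

3/11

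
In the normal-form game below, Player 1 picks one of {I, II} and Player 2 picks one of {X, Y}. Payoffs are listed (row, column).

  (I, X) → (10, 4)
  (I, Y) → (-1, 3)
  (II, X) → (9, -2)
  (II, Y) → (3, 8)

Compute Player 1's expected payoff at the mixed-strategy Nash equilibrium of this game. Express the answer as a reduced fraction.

39/5

Player 2 mixes with probability q on X, chosen so Player 1 is indifferent: 10q + (-1)(1−q) = 9q + 3(1−q) gives q = 4/5.
Player 1's expected payoff (from either row, since indifferent) is 10·4/5 + (-1)·1/5 = 39/5.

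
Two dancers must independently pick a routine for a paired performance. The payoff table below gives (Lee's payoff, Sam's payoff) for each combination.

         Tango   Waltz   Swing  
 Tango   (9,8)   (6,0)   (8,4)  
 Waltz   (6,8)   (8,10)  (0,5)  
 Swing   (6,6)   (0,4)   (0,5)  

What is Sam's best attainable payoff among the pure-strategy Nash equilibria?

Both Tango is a pure NE (Lee: 9 ≥ 6; Sam: 8 ≥ 4). Sam gets 8.
Both Waltz is a pure NE (Lee: 8 ≥ 6; Sam: 10 ≥ 8). Sam gets 10.
Every other cell has a profitable deviation for at least one player. Highest of {8, 10} is 10.

10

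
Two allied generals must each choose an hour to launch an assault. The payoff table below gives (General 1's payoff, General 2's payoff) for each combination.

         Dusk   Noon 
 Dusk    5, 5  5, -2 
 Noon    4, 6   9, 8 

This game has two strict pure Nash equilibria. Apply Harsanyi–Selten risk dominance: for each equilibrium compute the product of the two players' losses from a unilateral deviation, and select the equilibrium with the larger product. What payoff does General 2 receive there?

8

At both Dusk: General 1 loses 5 − 4 = 1 by deviating; General 2 loses 5 − (-2) = 7. Product = 1·7 = 7.
At both Noon: General 1 loses 9 − 5 = 4 by deviating; General 2 loses 8 − 6 = 2. Product = 4·2 = 8.
8 > 7, so both Noon is risk-dominant. General 2's payoff there is 8.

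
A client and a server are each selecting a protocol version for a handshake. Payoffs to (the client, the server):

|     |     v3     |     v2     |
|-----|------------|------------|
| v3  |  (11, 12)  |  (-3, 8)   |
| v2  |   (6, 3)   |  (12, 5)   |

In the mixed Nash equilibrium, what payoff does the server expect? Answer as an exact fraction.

6

The client mixes with probability p on v3, chosen so the server is indifferent: 12p + 3(1−p) = 8p + 5(1−p) gives p = 1/3.
The server's expected payoff is 12·1/3 + 3·2/3 = 6.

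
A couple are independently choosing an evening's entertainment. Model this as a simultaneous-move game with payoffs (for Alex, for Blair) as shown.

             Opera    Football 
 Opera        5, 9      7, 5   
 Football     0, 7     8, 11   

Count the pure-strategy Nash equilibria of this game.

Both Opera: Alex gets 5 (best alternative 0); Blair gets 9 (best alternative 5). Neither deviates — NE.
Both Football: Alex gets 8 (best alternative 7); Blair gets 11 (best alternative 7). Neither deviates — NE.
(Football, Opera) is not a NE: Alex would switch to Opera (5 > 0).
No other cell survives both best-response checks, so there are 2 pure NE.

2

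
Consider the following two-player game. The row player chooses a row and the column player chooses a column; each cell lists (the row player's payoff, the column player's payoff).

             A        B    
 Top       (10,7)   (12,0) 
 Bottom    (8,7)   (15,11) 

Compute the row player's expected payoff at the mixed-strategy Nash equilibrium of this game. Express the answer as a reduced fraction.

54/5

The column player mixes with probability q on A, chosen so the row player is indifferent: 10q + 12(1−q) = 8q + 15(1−q) gives q = 3/5.
The row player's expected payoff (from either row, since indifferent) is 10·3/5 + 12·2/5 = 54/5.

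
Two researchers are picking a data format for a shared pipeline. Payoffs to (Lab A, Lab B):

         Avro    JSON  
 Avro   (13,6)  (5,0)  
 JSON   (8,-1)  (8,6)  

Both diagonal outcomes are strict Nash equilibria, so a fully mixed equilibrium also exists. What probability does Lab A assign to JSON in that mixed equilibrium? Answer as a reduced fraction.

6/13

Lab A's mix p on Avro must make Lab B indifferent between Avro and JSON.
Lab B's payoff from Avro: 6p + (-1)(1−p). From JSON: 0p + 6(1−p).
Set equal: 6p = 7(1−p) → p = 7/13.
Probability on JSON is 1 − 7/13 = 6/13.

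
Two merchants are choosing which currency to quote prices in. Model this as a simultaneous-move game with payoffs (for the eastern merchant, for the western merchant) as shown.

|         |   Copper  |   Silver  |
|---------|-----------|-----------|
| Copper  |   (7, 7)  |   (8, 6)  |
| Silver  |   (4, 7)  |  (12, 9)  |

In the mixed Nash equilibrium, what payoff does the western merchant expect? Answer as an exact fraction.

7

The eastern merchant mixes with probability p on Copper, chosen so the western merchant is indifferent: 7p + 7(1−p) = 6p + 9(1−p) gives p = 2/3.
The western merchant's expected payoff is 7·2/3 + 7·1/3 = 7.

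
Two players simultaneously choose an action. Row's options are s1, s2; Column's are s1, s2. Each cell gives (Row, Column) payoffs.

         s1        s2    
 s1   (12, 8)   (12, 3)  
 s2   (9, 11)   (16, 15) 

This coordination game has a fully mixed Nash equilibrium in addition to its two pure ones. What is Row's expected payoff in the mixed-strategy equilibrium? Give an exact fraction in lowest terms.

12

Column mixes with probability q on s1, chosen so Row is indifferent: 12q + 12(1−q) = 9q + 16(1−q) gives q = 4/7.
Row's expected payoff (from either row, since indifferent) is 12·4/7 + 12·3/7 = 12.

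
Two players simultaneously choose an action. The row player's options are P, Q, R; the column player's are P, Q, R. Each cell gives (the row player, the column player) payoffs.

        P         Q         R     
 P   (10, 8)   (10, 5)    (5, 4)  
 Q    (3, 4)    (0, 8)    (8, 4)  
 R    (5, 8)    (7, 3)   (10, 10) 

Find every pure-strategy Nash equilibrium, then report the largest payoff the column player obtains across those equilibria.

10

Both P is a pure NE (the row player: 10 ≥ 5; the column player: 8 ≥ 5). The column player gets 8.
Both R is a pure NE (the row player: 10 ≥ 8; the column player: 10 ≥ 8). The column player gets 10.
Every other cell has a profitable deviation for at least one player. Highest of {8, 10} is 10.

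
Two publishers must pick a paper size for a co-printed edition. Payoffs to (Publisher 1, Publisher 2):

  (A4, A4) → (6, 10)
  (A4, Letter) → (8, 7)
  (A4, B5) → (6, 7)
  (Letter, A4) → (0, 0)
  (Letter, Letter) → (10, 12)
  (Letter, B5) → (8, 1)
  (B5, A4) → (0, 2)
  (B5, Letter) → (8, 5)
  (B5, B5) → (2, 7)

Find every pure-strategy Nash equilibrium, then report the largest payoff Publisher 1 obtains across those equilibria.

10

Both A4 is a pure NE (Publisher 1: 6 ≥ 0; Publisher 2: 10 ≥ 7). Publisher 1 gets 6.
Both Letter is a pure NE (Publisher 1: 10 ≥ 8; Publisher 2: 12 ≥ 1). Publisher 1 gets 10.
Every other cell has a profitable deviation for at least one player. Highest of {6, 10} is 10.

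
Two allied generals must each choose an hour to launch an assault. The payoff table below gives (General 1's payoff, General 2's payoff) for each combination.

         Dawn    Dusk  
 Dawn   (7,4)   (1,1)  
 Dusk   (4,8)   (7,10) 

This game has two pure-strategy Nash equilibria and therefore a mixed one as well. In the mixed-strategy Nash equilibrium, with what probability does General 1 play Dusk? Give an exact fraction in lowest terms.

General 1's mix p on Dawn must make General 2 indifferent between Dawn and Dusk.
General 2's payoff from Dawn: 4p + 8(1−p). From Dusk: 1p + 10(1−p).
Set equal: 3p = 2(1−p) → p = 2/5.
Probability on Dusk is 1 − 2/5 = 3/5.

3/5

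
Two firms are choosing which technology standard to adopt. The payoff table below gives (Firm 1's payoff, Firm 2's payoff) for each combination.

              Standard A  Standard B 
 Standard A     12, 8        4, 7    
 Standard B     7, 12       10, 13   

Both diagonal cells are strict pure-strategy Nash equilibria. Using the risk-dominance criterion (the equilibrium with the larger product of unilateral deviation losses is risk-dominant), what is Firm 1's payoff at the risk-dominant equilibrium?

10

At both Standard A: Firm 1 loses 12 − 7 = 5 by deviating; Firm 2 loses 8 − 7 = 1. Product = 5·1 = 5.
At both Standard B: Firm 1 loses 10 − 4 = 6 by deviating; Firm 2 loses 13 − 12 = 1. Product = 6·1 = 6.
6 > 5, so both Standard B is risk-dominant. Firm 1's payoff there is 10.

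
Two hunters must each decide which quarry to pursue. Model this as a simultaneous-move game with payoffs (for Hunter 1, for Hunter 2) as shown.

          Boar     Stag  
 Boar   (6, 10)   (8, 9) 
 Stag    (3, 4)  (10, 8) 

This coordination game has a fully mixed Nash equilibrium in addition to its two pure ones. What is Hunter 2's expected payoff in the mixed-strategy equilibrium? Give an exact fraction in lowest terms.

Hunter 1 mixes with probability p on Boar, chosen so Hunter 2 is indifferent: 10p + 4(1−p) = 9p + 8(1−p) gives p = 4/5.
Hunter 2's expected payoff is 10·4/5 + 4·1/5 = 44/5.

44/5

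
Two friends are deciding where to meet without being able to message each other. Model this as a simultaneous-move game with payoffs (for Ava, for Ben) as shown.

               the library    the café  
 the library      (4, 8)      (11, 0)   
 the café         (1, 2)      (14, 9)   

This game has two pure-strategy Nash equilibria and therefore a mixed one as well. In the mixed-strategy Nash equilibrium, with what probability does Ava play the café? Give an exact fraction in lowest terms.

Ava's mix p on the library must make Ben indifferent between the library and the café.
Ben's payoff from the library: 8p + 2(1−p). From the café: 0p + 9(1−p).
Set equal: 8p = 7(1−p) → p = 7/15.
Probability on the café is 1 − 7/15 = 8/15.

8/15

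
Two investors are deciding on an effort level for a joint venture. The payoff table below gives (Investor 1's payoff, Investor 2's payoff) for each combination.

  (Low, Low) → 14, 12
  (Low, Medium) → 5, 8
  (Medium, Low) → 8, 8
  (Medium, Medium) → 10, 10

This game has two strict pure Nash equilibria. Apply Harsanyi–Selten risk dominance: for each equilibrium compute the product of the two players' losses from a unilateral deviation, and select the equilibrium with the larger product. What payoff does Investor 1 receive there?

At both Low: Investor 1 loses 14 − 8 = 6 by deviating; Investor 2 loses 12 − 8 = 4. Product = 6·4 = 24.
At both Medium: Investor 1 loses 10 − 5 = 5 by deviating; Investor 2 loses 10 − 8 = 2. Product = 5·2 = 10.
24 > 10, so both Low is risk-dominant. Investor 1's payoff there is 14.

14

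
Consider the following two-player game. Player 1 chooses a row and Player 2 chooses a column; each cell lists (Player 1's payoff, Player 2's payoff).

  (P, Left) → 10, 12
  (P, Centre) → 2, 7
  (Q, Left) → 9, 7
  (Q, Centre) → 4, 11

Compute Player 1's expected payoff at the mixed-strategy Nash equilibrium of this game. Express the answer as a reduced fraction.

Player 2 mixes with probability q on Left, chosen so Player 1 is indifferent: 10q + 2(1−q) = 9q + 4(1−q) gives q = 2/3.
Player 1's expected payoff (from either row, since indifferent) is 10·2/3 + 2·1/3 = 22/3.

22/3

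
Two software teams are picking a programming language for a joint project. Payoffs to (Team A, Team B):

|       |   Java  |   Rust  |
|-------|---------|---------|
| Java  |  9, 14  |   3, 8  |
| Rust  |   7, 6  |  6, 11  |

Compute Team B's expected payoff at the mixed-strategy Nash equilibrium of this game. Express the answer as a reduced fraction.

Team A mixes with probability p on Java, chosen so Team B is indifferent: 14p + 6(1−p) = 8p + 11(1−p) gives p = 5/11.
Team B's expected payoff is 14·5/11 + 6·6/11 = 106/11.

106/11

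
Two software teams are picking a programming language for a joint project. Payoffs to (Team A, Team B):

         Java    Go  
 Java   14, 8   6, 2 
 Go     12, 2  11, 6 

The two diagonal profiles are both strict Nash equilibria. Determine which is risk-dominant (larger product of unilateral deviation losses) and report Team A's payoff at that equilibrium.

11

At both Java: Team A loses 14 − 12 = 2 by deviating; Team B loses 8 − 2 = 6. Product = 2·6 = 12.
At both Go: Team A loses 11 − 6 = 5 by deviating; Team B loses 6 − 2 = 4. Product = 5·4 = 20.
20 > 12, so both Go is risk-dominant. Team A's payoff there is 11.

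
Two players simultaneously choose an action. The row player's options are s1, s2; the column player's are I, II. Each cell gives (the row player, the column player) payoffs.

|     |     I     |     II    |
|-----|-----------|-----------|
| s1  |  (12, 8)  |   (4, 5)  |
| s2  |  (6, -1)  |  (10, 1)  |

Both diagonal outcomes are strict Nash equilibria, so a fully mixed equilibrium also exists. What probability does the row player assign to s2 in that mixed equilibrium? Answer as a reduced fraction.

3/5

The row player's mix p on s1 must make the column player indifferent between I and II.
The column player's payoff from I: 8p + (-1)(1−p). From II: 5p + 1(1−p).
Set equal: 3p = 2(1−p) → p = 2/5.
Probability on s2 is 1 − 2/5 = 3/5.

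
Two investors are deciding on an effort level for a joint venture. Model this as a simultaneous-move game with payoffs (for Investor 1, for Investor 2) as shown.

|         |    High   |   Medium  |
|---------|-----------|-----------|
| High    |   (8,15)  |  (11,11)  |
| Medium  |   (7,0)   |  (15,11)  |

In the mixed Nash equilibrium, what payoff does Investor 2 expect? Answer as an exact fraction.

11

Investor 1 mixes with probability p on High, chosen so Investor 2 is indifferent: 15p + 0(1−p) = 11p + 11(1−p) gives p = 11/15.
Investor 2's expected payoff is 15·11/15 + 0·4/15 = 11.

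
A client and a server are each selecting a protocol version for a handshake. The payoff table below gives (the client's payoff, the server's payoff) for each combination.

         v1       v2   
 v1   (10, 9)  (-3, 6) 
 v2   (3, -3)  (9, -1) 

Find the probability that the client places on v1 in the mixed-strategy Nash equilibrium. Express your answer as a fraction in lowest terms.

2/5

The client's mix p on v1 must make the server indifferent between v1 and v2.
The server's payoff from v1: 9p + (-3)(1−p). From v2: 6p + (-1)(1−p).
Set equal: 3p = 2(1−p) → p = 2/5.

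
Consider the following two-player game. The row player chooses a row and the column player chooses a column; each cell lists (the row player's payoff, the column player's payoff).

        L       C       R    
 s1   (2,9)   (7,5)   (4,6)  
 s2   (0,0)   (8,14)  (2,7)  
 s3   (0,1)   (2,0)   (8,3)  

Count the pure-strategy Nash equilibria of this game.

3

(s1, L): the row player gets 2 (best alternative 0); the column player gets 9 (best alternative 6). Neither deviates — NE.
(s2, C): the row player gets 8 (best alternative 7); the column player gets 14 (best alternative 7). Neither deviates — NE.
(s3, R): the row player gets 8 (best alternative 4); the column player gets 3 (best alternative 1). Neither deviates — NE.
(s1, R) is not a NE: the row player would switch to s3 (8 > 4).
No other cell survives both best-response checks, so there are 3 pure NE.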